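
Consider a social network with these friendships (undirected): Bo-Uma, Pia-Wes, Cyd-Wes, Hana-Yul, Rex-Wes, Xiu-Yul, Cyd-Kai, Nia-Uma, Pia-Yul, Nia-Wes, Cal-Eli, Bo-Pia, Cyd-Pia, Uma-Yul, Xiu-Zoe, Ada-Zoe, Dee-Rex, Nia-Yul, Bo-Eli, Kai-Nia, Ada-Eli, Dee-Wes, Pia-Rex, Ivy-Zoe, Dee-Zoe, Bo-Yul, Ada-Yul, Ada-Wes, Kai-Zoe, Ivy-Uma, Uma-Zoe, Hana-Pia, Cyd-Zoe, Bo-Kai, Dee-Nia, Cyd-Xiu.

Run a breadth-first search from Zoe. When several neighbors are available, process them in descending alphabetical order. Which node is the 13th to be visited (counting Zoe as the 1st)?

Visit Zoe; enqueue Xiu, Uma, Kai, Ivy, Dee, Cyd, Ada → queue [Xiu, Uma, Kai, Ivy, Dee, Cyd, Ada]
Visit Xiu; enqueue Yul → queue [Uma, Kai, Ivy, Dee, Cyd, Ada, Yul]
Visit Uma; enqueue Nia, Bo → queue [Kai, Ivy, Dee, Cyd, Ada, Yul, Nia, Bo]
Visit Kai → queue [Ivy, Dee, Cyd, Ada, Yul, Nia, Bo]
Visit Ivy → queue [Dee, Cyd, Ada, Yul, Nia, Bo]
Visit Dee; enqueue Wes, Rex → queue [Cyd, Ada, Yul, Nia, Bo, Wes, Rex]
Visit Cyd; enqueue Pia → queue [Ada, Yul, Nia, Bo, Wes, Rex, Pia]
Visit Ada; enqueue Eli → queue [Yul, Nia, Bo, Wes, Rex, Pia, Eli]
Visit Yul; enqueue Hana → queue [Nia, Bo, Wes, Rex, Pia, Eli, Hana]
Visit Nia → queue [Bo, Wes, Rex, Pia, Eli, Hana]
Visit Bo → queue [Wes, Rex, Pia, Eli, Hana]
Visit Wes → queue [Rex, Pia, Eli, Hana]
Visit Rex → queue [Pia, Eli, Hana]
Visit Pia → queue [Eli, Hana]
Visit Eli; enqueue Cal → queue [Hana, Cal]
Visit Hana → queue [Cal]
Visit Cal → queue []

Visit order: Zoe, Xiu, Uma, Kai, Ivy, Dee, Cyd, Ada, Yul, Nia, Bo, Wes, Rex, Pia, Eli, Hana, Cal

Rex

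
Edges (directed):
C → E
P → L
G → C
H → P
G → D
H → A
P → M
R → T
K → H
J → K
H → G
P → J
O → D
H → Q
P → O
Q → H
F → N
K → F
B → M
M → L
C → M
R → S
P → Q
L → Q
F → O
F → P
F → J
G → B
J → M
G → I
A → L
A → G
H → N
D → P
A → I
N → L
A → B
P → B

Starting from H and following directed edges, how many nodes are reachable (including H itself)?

BFS from H visits: H, A, G, N, P, Q, B, I, L, C, D, J, M, O, E, K, F
Reachable nodes: 17 of 20 total.

17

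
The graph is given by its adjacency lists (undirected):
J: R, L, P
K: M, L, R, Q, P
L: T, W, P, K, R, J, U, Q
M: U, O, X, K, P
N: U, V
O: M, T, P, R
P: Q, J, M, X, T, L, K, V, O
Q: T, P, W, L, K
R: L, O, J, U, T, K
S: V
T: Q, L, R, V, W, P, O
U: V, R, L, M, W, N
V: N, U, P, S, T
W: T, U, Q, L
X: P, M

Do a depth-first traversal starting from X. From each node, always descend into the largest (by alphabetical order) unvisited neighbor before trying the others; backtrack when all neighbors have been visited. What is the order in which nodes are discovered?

X → P → V → U → W → T → R → O → M → K → Q → L → J → N → S

Visit X
X → P
P → V
V → U
U → W
W → T
T → R
R → O
O → M
M → K
K → Q
Q → L
L → J
U → N
V → S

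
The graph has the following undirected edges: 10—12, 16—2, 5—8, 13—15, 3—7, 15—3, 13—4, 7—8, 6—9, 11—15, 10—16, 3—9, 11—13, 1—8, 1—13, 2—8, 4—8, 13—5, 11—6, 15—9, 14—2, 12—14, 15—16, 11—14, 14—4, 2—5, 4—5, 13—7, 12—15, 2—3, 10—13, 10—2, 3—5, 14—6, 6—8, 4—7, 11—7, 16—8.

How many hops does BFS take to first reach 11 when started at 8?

2

Level 0: 8
Level 1: 1, 2, 4, 5, 6, 7, 16
Level 2: 3, 9, 10, 11, 13, 14, 15
Level 3: 12
11 first appears at level 2.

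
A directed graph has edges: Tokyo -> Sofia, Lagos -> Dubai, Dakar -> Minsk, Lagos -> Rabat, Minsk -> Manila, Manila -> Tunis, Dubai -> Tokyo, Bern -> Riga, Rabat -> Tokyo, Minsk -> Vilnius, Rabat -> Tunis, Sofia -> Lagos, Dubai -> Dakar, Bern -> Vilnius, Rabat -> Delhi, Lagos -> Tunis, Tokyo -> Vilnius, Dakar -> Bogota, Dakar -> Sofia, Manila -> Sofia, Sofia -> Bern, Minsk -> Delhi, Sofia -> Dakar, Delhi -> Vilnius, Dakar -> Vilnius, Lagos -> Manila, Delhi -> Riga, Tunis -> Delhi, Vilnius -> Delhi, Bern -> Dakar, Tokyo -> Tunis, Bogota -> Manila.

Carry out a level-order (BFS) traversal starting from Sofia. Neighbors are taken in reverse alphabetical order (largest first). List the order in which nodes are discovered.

Sofia Lagos Dakar Bern Tunis Rabat Manila Dubai Vilnius Minsk Bogota Riga Delhi Tokyo

Visit Sofia; enqueue Lagos, Dakar, Bern → queue [Lagos, Dakar, Bern]
Visit Lagos; enqueue Tunis, Rabat, Manila, Dubai → queue [Dakar, Bern, Tunis, Rabat, Manila, Dubai]
Visit Dakar; enqueue Vilnius, Minsk, Bogota → queue [Bern, Tunis, Rabat, Manila, Dubai, Vilnius, Minsk, Bogota]
Visit Bern; enqueue Riga → queue [Tunis, Rabat, Manila, Dubai, Vilnius, Minsk, Bogota, Riga]
Visit Tunis; enqueue Delhi → queue [Rabat, Manila, Dubai, Vilnius, Minsk, Bogota, Riga, Delhi]
Visit Rabat; enqueue Tokyo → queue [Manila, Dubai, Vilnius, Minsk, Bogota, Riga, Delhi, Tokyo]
Visit Manila → queue [Dubai, Vilnius, Minsk, Bogota, Riga, Delhi, Tokyo]
Visit Dubai → queue [Vilnius, Minsk, Bogota, Riga, Delhi, Tokyo]
Visit Vilnius → queue [Minsk, Bogota, Riga, Delhi, Tokyo]
Visit Minsk → queue [Bogota, Riga, Delhi, Tokyo]
Visit Bogota → queue [Riga, Delhi, Tokyo]
Visit Riga → queue [Delhi, Tokyo]
Visit Delhi → queue [Tokyo]
Visit Tokyo → queue []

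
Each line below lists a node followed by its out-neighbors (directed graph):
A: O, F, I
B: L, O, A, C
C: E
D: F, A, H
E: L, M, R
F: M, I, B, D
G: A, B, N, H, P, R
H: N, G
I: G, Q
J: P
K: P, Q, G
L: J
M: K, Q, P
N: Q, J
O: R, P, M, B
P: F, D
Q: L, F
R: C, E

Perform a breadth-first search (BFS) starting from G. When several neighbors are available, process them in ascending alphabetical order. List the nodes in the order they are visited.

G -> A -> B -> H -> N -> P -> R -> F -> I -> O -> C -> L -> J -> Q -> D -> E -> M -> K

Visit G; enqueue A, B, H, N, P, R → queue [A, B, H, N, P, R]
Visit A; enqueue F, I, O → queue [B, H, N, P, R, F, I, O]
Visit B; enqueue C, L → queue [H, N, P, R, F, I, O, C, L]
Visit H → queue [N, P, R, F, I, O, C, L]
Visit N; enqueue J, Q → queue [P, R, F, I, O, C, L, J, Q]
Visit P; enqueue D → queue [R, F, I, O, C, L, J, Q, D]
Visit R; enqueue E → queue [F, I, O, C, L, J, Q, D, E]
Visit F; enqueue M → queue [I, O, C, L, J, Q, D, E, M]
Visit I → queue [O, C, L, J, Q, D, E, M]
Visit O → queue [C, L, J, Q, D, E, M]
Visit C → queue [L, J, Q, D, E, M]
Visit L → queue [J, Q, D, E, M]
Visit J → queue [Q, D, E, M]
Visit Q → queue [D, E, M]
Visit D → queue [E, M]
Visit E → queue [M]
Visit M; enqueue K → queue [K]
Visit K → queue []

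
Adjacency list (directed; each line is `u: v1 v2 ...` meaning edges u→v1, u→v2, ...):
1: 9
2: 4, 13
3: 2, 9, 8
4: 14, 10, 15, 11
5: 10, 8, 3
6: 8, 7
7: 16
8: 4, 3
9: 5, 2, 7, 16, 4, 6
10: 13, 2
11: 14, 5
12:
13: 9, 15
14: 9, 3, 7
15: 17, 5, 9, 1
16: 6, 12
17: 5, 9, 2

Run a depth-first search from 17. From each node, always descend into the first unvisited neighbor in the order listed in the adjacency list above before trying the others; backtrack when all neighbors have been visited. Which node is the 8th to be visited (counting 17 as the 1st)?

14

Visit 17
17 → 5
5 → 10
10 → 13
13 → 9
9 → 2
2 → 4
4 → 14
14 → 3
3 → 8
14 → 7
7 → 16
16 → 6
16 → 12
4 → 15
15 → 1
4 → 11

Visit order: 17, 5, 10, 13, 9, 2, 4, 14, 3, 8, 7, 16, 6, 12, 15, 1, 11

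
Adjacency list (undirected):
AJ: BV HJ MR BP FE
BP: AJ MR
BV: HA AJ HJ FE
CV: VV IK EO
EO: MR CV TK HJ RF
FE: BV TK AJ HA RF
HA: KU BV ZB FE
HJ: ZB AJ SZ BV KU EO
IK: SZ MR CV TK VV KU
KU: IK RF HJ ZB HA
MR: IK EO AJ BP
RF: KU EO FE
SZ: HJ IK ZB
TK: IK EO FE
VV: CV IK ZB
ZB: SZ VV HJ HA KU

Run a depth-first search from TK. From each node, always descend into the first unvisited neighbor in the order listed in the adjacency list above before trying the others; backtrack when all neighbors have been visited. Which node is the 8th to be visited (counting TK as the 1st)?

EO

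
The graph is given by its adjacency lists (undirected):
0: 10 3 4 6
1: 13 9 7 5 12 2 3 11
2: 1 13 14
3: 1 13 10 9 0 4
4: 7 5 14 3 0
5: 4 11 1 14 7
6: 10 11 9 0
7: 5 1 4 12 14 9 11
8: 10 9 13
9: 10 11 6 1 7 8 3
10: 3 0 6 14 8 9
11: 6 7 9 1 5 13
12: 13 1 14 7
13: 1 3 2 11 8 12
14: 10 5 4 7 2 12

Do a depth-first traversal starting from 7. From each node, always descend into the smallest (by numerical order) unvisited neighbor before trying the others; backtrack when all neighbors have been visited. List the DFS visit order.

7, 1, 2, 13, 3, 0, 4, 5, 11, 6, 9, 8, 10, 14, 12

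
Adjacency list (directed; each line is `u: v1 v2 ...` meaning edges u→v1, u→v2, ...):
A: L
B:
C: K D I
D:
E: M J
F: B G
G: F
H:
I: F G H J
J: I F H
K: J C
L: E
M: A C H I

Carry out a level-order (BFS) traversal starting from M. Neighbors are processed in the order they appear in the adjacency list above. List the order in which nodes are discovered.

Visit M; enqueue A, C, H, I → queue [A, C, H, I]
Visit A; enqueue L → queue [C, H, I, L]
Visit C; enqueue K, D → queue [H, I, L, K, D]
Visit H → queue [I, L, K, D]
Visit I; enqueue F, G, J → queue [L, K, D, F, G, J]
Visit L; enqueue E → queue [K, D, F, G, J, E]
Visit K → queue [D, F, G, J, E]
Visit D → queue [F, G, J, E]
Visit F; enqueue B → queue [G, J, E, B]
Visit G → queue [J, E, B]
Visit J → queue [E, B]
Visit E → queue [B]
Visit B → queue []

M → A → C → H → I → L → K → D → F → G → J → E → B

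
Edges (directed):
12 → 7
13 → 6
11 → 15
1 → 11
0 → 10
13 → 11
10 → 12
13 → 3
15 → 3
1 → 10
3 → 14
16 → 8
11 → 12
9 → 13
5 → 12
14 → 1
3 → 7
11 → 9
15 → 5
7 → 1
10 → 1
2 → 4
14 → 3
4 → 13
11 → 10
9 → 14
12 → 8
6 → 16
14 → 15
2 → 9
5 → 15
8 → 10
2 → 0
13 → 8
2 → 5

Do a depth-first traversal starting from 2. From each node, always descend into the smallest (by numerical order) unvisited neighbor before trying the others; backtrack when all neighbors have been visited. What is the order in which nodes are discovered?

2 -> 0 -> 10 -> 1 -> 11 -> 9 -> 13 -> 3 -> 7 -> 14 -> 15 -> 5 -> 12 -> 8 -> 6 -> 16 -> 4

Visit 2
2 → 0
0 → 10
10 → 1
1 → 11
11 → 9
9 → 13
13 → 3
3 → 7
3 → 14
14 → 15
15 → 5
5 → 12
12 → 8
13 → 6
6 → 16
2 → 4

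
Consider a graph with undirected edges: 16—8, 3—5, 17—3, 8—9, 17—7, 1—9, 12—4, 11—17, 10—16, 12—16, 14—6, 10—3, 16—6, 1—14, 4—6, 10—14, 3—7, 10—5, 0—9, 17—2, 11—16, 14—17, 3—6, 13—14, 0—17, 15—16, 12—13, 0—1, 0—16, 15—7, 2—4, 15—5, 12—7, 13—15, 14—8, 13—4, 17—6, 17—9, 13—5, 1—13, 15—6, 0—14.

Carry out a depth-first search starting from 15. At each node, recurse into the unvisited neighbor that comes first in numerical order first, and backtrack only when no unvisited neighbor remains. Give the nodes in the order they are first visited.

15, 5, 3, 6, 4, 2, 17, 0, 1, 9, 8, 14, 10, 16, 11, 12, 7, 13

Visit 15
15 → 5
5 → 3
3 → 6
6 → 4
4 → 2
2 → 17
17 → 0
0 → 1
1 → 9
9 → 8
8 → 14
14 → 10
10 → 16
16 → 11
16 → 12
12 → 7
12 → 13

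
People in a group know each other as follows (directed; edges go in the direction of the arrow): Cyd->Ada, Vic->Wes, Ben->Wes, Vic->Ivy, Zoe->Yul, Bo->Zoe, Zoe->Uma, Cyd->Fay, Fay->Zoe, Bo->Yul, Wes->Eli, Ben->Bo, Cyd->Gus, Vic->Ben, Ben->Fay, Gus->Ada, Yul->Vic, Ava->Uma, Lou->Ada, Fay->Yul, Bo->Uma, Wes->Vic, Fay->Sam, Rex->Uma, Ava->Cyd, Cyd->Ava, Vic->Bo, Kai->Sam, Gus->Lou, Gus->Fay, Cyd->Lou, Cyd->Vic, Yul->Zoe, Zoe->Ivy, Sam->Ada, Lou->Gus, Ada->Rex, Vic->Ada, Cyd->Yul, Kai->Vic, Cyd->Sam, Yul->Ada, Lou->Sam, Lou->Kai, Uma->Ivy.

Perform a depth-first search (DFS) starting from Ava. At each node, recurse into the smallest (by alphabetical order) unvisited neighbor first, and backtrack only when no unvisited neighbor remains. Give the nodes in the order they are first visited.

Visit Ava
Ava → Cyd
Cyd → Ada
Ada → Rex
Rex → Uma
Uma → Ivy
Cyd → Fay
Fay → Sam
Fay → Yul
Yul → Vic
Vic → Ben
Ben → Bo
Bo → Zoe
Ben → Wes
Wes → Eli
Cyd → Gus
Gus → Lou
Lou → Kai

Ava, Cyd, Ada, Rex, Uma, Ivy, Fay, Sam, Yul, Vic, Ben, Bo, Zoe, Wes, Eli, Gus, Lou, Kai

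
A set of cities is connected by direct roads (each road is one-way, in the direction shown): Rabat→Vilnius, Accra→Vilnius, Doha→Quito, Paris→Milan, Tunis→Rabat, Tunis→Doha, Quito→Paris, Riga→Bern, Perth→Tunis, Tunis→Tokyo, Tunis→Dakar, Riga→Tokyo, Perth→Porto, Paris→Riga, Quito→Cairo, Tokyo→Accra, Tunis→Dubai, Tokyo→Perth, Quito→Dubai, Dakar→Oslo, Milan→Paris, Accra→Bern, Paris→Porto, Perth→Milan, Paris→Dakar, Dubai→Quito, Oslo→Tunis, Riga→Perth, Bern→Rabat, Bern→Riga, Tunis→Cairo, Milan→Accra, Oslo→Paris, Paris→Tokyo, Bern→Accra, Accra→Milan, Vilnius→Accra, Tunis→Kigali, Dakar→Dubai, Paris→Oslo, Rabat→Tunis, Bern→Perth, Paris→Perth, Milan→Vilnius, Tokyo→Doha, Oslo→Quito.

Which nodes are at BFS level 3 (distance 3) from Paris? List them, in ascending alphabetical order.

Level 0: Paris
Level 1: Dakar, Milan, Oslo, Perth, Porto, Riga, Tokyo
Level 2: Accra, Bern, Doha, Dubai, Quito, Tunis, Vilnius
Level 3: Cairo, Kigali, Rabat

Cairo, Kigali, Rabat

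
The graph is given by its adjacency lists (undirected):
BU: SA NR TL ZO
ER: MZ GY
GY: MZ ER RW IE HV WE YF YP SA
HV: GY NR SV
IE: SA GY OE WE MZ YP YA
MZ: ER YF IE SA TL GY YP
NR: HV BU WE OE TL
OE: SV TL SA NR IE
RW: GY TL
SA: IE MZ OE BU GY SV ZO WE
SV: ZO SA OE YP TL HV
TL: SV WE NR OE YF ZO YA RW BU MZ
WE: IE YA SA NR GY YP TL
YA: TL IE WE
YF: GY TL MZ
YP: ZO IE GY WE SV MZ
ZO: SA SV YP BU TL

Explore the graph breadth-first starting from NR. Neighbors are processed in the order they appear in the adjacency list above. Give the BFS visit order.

Visit NR; enqueue HV, BU, WE, OE, TL → queue [HV, BU, WE, OE, TL]
Visit HV; enqueue GY, SV → queue [BU, WE, OE, TL, GY, SV]
Visit BU; enqueue SA, ZO → queue [WE, OE, TL, GY, SV, SA, ZO]
Visit WE; enqueue IE, YA, YP → queue [OE, TL, GY, SV, SA, ZO, IE, YA, YP]
Visit OE → queue [TL, GY, SV, SA, ZO, IE, YA, YP]
Visit TL; enqueue YF, RW, MZ → queue [GY, SV, SA, ZO, IE, YA, YP, YF, RW, MZ]
Visit GY; enqueue ER → queue [SV, SA, ZO, IE, YA, YP, YF, RW, MZ, ER]
Visit SV → queue [SA, ZO, IE, YA, YP, YF, RW, MZ, ER]
Visit SA → queue [ZO, IE, YA, YP, YF, RW, MZ, ER]
Visit ZO → queue [IE, YA, YP, YF, RW, MZ, ER]
Visit IE → queue [YA, YP, YF, RW, MZ, ER]
Visit YA → queue [YP, YF, RW, MZ, ER]
Visit YP → queue [YF, RW, MZ, ER]
Visit YF → queue [RW, MZ, ER]
Visit RW → queue [MZ, ER]
Visit MZ → queue [ER]
Visit ER → queue []

NR, HV, BU, WE, OE, TL, GY, SV, SA, ZO, IE, YA, YP, YF, RW, MZ, ER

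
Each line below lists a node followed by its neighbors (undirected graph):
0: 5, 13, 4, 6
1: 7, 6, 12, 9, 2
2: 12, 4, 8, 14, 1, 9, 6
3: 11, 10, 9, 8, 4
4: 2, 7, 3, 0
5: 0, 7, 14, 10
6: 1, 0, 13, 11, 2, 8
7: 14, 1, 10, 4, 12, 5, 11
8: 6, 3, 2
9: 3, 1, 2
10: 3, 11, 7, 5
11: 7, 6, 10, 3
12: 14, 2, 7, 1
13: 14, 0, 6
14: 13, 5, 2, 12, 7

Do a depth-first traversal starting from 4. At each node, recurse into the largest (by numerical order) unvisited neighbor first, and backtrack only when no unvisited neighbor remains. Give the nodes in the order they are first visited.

Visit 4
4 → 7
7 → 14
14 → 13
13 → 6
6 → 11
11 → 10
10 → 5
5 → 0
10 → 3
3 → 9
9 → 2
2 → 12
12 → 1
2 → 8

4 → 7 → 14 → 13 → 6 → 11 → 10 → 5 → 0 → 3 → 9 → 2 → 12 → 1 → 8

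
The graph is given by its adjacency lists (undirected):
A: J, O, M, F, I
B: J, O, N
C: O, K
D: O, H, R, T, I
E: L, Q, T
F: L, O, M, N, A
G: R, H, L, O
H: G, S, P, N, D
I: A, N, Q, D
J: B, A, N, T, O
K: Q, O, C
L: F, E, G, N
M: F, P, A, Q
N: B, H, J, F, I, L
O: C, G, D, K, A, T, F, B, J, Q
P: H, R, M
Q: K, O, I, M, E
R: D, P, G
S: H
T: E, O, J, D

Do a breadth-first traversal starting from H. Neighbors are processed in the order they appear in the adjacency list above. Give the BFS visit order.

Visit H; enqueue G, S, P, N, D → queue [G, S, P, N, D]
Visit G; enqueue R, L, O → queue [S, P, N, D, R, L, O]
Visit S → queue [P, N, D, R, L, O]
Visit P; enqueue M → queue [N, D, R, L, O, M]
Visit N; enqueue B, J, F, I → queue [D, R, L, O, M, B, J, F, I]
Visit D; enqueue T → queue [R, L, O, M, B, J, F, I, T]
Visit R → queue [L, O, M, B, J, F, I, T]
Visit L; enqueue E → queue [O, M, B, J, F, I, T, E]
Visit O; enqueue C, K, A, Q → queue [M, B, J, F, I, T, E, C, K, A, Q]
Visit M → queue [B, J, F, I, T, E, C, K, A, Q]
Visit B → queue [J, F, I, T, E, C, K, A, Q]
Visit J → queue [F, I, T, E, C, K, A, Q]
Visit F → queue [I, T, E, C, K, A, Q]
Visit I → queue [T, E, C, K, A, Q]
Visit T → queue [E, C, K, A, Q]
Visit E → queue [C, K, A, Q]
Visit C → queue [K, A, Q]
Visit K → queue [A, Q]
Visit A → queue [Q]
Visit Q → queue []

H G S P N D R L O M B J F I T E C K A Q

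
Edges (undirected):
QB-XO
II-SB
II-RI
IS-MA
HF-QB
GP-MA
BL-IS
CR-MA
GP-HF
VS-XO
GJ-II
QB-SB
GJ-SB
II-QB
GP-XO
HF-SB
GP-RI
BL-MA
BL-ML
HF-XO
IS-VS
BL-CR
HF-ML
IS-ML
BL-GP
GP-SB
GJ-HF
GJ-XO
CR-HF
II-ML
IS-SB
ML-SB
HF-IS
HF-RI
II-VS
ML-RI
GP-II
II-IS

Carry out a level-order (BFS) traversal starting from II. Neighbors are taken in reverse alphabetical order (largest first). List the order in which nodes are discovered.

Visit II; enqueue VS, SB, RI, QB, ML, IS, GP, GJ → queue [VS, SB, RI, QB, ML, IS, GP, GJ]
Visit VS; enqueue XO → queue [SB, RI, QB, ML, IS, GP, GJ, XO]
Visit SB; enqueue HF → queue [RI, QB, ML, IS, GP, GJ, XO, HF]
Visit RI → queue [QB, ML, IS, GP, GJ, XO, HF]
Visit QB → queue [ML, IS, GP, GJ, XO, HF]
Visit ML; enqueue BL → queue [IS, GP, GJ, XO, HF, BL]
Visit IS; enqueue MA → queue [GP, GJ, XO, HF, BL, MA]
Visit GP → queue [GJ, XO, HF, BL, MA]
Visit GJ → queue [XO, HF, BL, MA]
Visit XO → queue [HF, BL, MA]
Visit HF; enqueue CR → queue [BL, MA, CR]
Visit BL → queue [MA, CR]
Visit MA → queue [CR]
Visit CR → queue []

II, VS, SB, RI, QB, ML, IS, GP, GJ, XO, HF, BL, MA, CR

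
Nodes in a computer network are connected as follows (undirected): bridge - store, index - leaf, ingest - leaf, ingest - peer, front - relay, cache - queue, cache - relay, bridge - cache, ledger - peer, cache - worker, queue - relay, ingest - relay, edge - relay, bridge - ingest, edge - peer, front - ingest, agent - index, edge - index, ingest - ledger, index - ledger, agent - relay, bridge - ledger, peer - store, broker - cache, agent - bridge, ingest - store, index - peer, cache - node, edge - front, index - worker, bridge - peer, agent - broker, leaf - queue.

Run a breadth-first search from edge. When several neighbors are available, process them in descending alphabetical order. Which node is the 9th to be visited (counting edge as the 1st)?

Visit edge; enqueue relay, peer, index, front → queue [relay, peer, index, front]
Visit relay; enqueue queue, ingest, cache, agent → queue [peer, index, front, queue, ingest, cache, agent]
Visit peer; enqueue store, ledger, bridge → queue [index, front, queue, ingest, cache, agent, store, ledger, bridge]
Visit index; enqueue worker, leaf → queue [front, queue, ingest, cache, agent, store, ledger, bridge, worker, leaf]
Visit front → queue [queue, ingest, cache, agent, store, ledger, bridge, worker, leaf]
Visit queue → queue [ingest, cache, agent, store, ledger, bridge, worker, leaf]
Visit ingest → queue [cache, agent, store, ledger, bridge, worker, leaf]
Visit cache; enqueue node, broker → queue [agent, store, ledger, bridge, worker, leaf, node, broker]
Visit agent → queue [store, ledger, bridge, worker, leaf, node, broker]
Visit store → queue [ledger, bridge, worker, leaf, node, broker]
Visit ledger → queue [bridge, worker, leaf, node, broker]
Visit bridge → queue [worker, leaf, node, broker]
Visit worker → queue [leaf, node, broker]
Visit leaf → queue [node, broker]
Visit node → queue [broker]
Visit broker → queue []

Visit order: edge, relay, peer, index, front, queue, ingest, cache, agent, store, ledger, bridge, worker, leaf, node, broker

agent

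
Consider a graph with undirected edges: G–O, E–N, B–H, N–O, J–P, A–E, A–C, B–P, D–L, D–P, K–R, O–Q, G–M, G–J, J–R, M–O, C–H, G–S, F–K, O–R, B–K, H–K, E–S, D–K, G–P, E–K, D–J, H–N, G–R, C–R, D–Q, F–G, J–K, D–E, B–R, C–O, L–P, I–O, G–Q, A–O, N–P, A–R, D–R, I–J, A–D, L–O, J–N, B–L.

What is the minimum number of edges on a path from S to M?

2

Level 0: S
Level 1: E, G
Level 2: A, D, F, J, K, M, N, O, P, Q, R
Level 3: B, C, H, I, L
M first appears at level 2.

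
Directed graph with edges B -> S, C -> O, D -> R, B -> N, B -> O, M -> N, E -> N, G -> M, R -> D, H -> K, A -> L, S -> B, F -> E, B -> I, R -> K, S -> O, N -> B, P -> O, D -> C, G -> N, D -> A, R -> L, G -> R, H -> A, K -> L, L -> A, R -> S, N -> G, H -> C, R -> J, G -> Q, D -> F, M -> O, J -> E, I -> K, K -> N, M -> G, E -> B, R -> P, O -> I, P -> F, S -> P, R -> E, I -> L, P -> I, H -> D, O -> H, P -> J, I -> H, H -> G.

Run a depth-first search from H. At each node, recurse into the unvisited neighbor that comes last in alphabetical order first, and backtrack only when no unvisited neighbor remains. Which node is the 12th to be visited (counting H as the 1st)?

Visit H
H → K
K → N
N → G
G → R
R → S
S → P
P → O
O → I
I → L
L → A
P → J
J → E
E → B
P → F
R → D
D → C
G → Q
G → M

Visit order: H, K, N, G, R, S, P, O, I, L, A, J, E, B, F, D, C, Q, M

J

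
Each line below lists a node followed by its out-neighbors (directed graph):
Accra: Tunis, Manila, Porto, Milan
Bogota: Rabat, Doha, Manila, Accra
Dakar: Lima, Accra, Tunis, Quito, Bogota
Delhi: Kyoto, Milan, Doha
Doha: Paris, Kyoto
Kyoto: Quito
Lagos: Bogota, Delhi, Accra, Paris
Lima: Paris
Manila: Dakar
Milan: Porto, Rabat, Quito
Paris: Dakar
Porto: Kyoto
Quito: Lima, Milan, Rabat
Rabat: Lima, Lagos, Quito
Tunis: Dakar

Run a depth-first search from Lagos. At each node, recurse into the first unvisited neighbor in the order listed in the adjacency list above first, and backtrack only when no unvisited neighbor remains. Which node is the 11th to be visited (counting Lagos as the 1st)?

Kyoto

Visit Lagos
Lagos → Bogota
Bogota → Rabat
Rabat → Lima
Lima → Paris
Paris → Dakar
Dakar → Accra
Accra → Tunis
Accra → Manila
Accra → Porto
Porto → Kyoto
Kyoto → Quito
Quito → Milan
Bogota → Doha
Lagos → Delhi

Visit order: Lagos, Bogota, Rabat, Lima, Paris, Dakar, Accra, Tunis, Manila, Porto, Kyoto, Quito, Milan, Doha, Delhi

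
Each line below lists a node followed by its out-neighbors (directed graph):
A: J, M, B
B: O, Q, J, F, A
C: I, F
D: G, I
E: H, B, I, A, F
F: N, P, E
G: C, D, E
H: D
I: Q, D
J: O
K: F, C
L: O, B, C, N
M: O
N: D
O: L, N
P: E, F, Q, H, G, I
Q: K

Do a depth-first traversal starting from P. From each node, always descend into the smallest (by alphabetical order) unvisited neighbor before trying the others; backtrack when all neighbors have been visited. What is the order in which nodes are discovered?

Visit P
P → E
E → A
A → B
B → F
F → N
N → D
D → G
G → C
C → I
I → Q
Q → K
B → J
J → O
O → L
A → M
E → H

P, E, A, B, F, N, D, G, C, I, Q, K, J, O, L, M, H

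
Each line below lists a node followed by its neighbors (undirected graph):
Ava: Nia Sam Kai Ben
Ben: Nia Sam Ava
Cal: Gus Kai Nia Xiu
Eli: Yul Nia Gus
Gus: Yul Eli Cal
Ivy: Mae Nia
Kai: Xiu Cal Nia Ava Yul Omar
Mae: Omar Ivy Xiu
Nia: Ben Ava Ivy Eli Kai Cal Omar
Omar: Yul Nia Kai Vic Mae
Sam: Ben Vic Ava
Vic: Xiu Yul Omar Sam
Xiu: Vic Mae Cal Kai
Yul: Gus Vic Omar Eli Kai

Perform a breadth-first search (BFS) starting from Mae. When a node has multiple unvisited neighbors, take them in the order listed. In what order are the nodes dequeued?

Mae → Omar → Ivy → Xiu → Yul → Nia → Kai → Vic → Cal → Gus → Eli → Ben → Ava → Sam

Visit Mae; enqueue Omar, Ivy, Xiu → queue [Omar, Ivy, Xiu]
Visit Omar; enqueue Yul, Nia, Kai, Vic → queue [Ivy, Xiu, Yul, Nia, Kai, Vic]
Visit Ivy → queue [Xiu, Yul, Nia, Kai, Vic]
Visit Xiu; enqueue Cal → queue [Yul, Nia, Kai, Vic, Cal]
Visit Yul; enqueue Gus, Eli → queue [Nia, Kai, Vic, Cal, Gus, Eli]
Visit Nia; enqueue Ben, Ava → queue [Kai, Vic, Cal, Gus, Eli, Ben, Ava]
Visit Kai → queue [Vic, Cal, Gus, Eli, Ben, Ava]
Visit Vic; enqueue Sam → queue [Cal, Gus, Eli, Ben, Ava, Sam]
Visit Cal → queue [Gus, Eli, Ben, Ava, Sam]
Visit Gus → queue [Eli, Ben, Ava, Sam]
Visit Eli → queue [Ben, Ava, Sam]
Visit Ben → queue [Ava, Sam]
Visit Ava → queue [Sam]
Visit Sam → queue []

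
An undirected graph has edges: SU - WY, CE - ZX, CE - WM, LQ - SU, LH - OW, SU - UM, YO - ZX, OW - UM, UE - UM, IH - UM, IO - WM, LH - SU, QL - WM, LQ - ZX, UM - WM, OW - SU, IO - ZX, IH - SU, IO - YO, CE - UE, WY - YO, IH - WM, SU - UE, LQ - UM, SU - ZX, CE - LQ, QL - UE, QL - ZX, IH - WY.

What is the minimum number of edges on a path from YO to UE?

3

Level 0: YO
Level 1: IO, WY, ZX
Level 2: CE, IH, LQ, QL, SU, WM
Level 3: LH, OW, UE, UM
UE first appears at level 3.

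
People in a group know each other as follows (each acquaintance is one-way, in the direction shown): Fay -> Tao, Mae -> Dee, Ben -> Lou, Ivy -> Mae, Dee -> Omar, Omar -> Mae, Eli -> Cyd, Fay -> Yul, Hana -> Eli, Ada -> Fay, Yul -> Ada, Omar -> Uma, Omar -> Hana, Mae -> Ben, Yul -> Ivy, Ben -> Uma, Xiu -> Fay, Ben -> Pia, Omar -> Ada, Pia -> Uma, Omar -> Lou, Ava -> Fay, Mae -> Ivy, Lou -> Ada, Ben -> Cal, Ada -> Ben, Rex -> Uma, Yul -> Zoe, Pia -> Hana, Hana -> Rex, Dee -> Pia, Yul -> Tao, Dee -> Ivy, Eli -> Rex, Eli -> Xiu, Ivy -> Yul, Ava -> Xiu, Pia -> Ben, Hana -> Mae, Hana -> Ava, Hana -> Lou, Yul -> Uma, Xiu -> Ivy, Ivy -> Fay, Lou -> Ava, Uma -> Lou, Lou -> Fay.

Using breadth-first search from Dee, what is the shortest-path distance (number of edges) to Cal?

3

Level 0: Dee
Level 1: Ivy, Omar, Pia
Level 2: Ada, Ben, Fay, Hana, Lou, Mae, Uma, Yul
Level 3: Ava, Cal, Eli, Rex, Tao, Zoe
Level 4: Cyd, Xiu
Cal first appears at level 3.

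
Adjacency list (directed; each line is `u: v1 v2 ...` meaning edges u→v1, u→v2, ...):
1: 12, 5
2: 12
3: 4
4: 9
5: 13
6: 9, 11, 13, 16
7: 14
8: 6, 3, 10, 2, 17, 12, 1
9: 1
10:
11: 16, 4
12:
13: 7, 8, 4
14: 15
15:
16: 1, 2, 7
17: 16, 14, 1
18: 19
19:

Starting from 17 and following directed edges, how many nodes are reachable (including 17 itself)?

BFS from 17 visits: 17, 16, 14, 1, 2, 7, 15, 12, 5, 13, 8, 4, 6, 3, 10, 9, 11
Reachable nodes: 17 of 19 total.

17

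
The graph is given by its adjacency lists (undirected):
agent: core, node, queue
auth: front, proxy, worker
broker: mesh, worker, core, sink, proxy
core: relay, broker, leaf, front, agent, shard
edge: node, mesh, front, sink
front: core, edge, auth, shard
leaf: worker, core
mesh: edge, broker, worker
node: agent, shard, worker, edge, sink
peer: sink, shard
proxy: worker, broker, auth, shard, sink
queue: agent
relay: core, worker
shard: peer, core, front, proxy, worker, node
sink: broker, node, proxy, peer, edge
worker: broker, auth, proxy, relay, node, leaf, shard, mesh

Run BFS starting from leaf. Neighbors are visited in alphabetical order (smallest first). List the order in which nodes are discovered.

Visit leaf; enqueue core, worker → queue [core, worker]
Visit core; enqueue agent, broker, front, relay, shard → queue [worker, agent, broker, front, relay, shard]
Visit worker; enqueue auth, mesh, node, proxy → queue [agent, broker, front, relay, shard, auth, mesh, node, proxy]
Visit agent; enqueue queue → queue [broker, front, relay, shard, auth, mesh, node, proxy, queue]
Visit broker; enqueue sink → queue [front, relay, shard, auth, mesh, node, proxy, queue, sink]
Visit front; enqueue edge → queue [relay, shard, auth, mesh, node, proxy, queue, sink, edge]
Visit relay → queue [shard, auth, mesh, node, proxy, queue, sink, edge]
Visit shard; enqueue peer → queue [auth, mesh, node, proxy, queue, sink, edge, peer]
Visit auth → queue [mesh, node, proxy, queue, sink, edge, peer]
Visit mesh → queue [node, proxy, queue, sink, edge, peer]
Visit node → queue [proxy, queue, sink, edge, peer]
Visit proxy → queue [queue, sink, edge, peer]
Visit queue → queue [sink, edge, peer]
Visit sink → queue [edge, peer]
Visit edge → queue [peer]
Visit peer → queue []

leaf, core, worker, agent, broker, front, relay, shard, auth, mesh, node, proxy, queue, sink, edge, peer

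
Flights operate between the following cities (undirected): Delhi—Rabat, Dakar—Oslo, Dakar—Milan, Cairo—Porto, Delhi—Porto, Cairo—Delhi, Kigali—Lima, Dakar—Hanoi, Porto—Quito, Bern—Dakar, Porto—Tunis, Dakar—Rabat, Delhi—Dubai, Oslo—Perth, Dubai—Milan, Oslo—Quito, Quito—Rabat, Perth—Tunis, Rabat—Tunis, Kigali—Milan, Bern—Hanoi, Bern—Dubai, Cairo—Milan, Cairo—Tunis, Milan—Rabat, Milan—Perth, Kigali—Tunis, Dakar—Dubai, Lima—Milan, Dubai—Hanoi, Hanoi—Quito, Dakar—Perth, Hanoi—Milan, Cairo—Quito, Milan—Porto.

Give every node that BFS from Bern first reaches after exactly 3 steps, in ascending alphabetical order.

Cairo, Kigali, Lima, Porto, Tunis

Level 0: Bern
Level 1: Dakar, Dubai, Hanoi
Level 2: Delhi, Milan, Oslo, Perth, Quito, Rabat
Level 3: Cairo, Kigali, Lima, Porto, Tunis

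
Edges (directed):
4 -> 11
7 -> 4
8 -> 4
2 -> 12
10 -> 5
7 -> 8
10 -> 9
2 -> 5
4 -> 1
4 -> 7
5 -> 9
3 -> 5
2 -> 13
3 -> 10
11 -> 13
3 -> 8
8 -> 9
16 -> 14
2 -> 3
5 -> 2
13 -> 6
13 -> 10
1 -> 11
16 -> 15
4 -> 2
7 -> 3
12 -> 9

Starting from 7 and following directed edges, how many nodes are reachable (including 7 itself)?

13

BFS from 7 visits: 7, 3, 4, 8, 5, 10, 1, 2, 11, 9, 12, 13, 6
Reachable nodes: 13 of 16 total.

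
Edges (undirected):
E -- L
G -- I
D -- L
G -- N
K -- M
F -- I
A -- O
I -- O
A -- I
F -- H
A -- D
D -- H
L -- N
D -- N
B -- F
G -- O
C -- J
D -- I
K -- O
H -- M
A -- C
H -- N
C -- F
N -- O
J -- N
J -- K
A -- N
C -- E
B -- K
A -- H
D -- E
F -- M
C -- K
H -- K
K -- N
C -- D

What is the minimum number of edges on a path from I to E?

2

Level 0: I
Level 1: A, D, F, G, O
Level 2: B, C, E, H, K, L, M, N
Level 3: J
E first appears at level 2.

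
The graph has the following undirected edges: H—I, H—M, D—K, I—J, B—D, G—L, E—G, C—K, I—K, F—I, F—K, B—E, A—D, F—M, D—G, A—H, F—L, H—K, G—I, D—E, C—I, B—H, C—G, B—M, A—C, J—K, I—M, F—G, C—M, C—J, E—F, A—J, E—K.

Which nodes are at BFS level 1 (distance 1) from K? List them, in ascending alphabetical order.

Level 0: K
Level 1: C, D, E, F, H, I, J
Level 2: A, B, G, L, M

C, D, E, F, H, I, J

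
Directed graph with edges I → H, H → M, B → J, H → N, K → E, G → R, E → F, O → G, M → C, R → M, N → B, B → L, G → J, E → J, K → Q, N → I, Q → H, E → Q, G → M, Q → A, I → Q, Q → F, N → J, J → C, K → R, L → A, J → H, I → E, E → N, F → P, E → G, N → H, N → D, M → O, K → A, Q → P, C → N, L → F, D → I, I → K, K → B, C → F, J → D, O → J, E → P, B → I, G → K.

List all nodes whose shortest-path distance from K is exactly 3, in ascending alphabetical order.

C, D, O

Level 0: K
Level 1: A, B, E, Q, R
Level 2: F, G, H, I, J, L, M, N, P
Level 3: C, D, O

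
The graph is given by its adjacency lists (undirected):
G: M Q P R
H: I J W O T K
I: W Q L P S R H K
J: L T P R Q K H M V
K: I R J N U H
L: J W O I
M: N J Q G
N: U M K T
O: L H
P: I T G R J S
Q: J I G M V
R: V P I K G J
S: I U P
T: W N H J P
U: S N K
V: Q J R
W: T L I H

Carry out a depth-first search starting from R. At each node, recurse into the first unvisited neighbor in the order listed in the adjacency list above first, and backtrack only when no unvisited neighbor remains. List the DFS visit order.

Visit R
R → V
V → Q
Q → J
J → L
L → W
W → T
T → N
N → U
U → S
S → I
I → P
P → G
G → M
I → H
H → O
H → K

R -> V -> Q -> J -> L -> W -> T -> N -> U -> S -> I -> P -> G -> M -> H -> O -> K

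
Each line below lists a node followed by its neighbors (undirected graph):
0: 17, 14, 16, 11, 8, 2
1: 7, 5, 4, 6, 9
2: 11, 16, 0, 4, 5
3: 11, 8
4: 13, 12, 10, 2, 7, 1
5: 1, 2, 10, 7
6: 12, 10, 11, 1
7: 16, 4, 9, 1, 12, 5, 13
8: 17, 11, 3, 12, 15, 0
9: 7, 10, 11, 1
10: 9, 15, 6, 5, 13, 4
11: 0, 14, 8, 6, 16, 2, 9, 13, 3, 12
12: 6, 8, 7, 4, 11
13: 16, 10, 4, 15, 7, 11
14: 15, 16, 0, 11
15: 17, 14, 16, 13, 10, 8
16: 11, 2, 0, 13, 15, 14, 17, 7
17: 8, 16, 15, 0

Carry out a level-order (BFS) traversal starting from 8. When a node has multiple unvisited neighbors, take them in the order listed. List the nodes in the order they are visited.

Visit 8; enqueue 17, 11, 3, 12, 15, 0 → queue [17, 11, 3, 12, 15, 0]
Visit 17; enqueue 16 → queue [11, 3, 12, 15, 0, 16]
Visit 11; enqueue 14, 6, 2, 9, 13 → queue [3, 12, 15, 0, 16, 14, 6, 2, 9, 13]
Visit 3 → queue [12, 15, 0, 16, 14, 6, 2, 9, 13]
Visit 12; enqueue 7, 4 → queue [15, 0, 16, 14, 6, 2, 9, 13, 7, 4]
Visit 15; enqueue 10 → queue [0, 16, 14, 6, 2, 9, 13, 7, 4, 10]
Visit 0 → queue [16, 14, 6, 2, 9, 13, 7, 4, 10]
Visit 16 → queue [14, 6, 2, 9, 13, 7, 4, 10]
Visit 14 → queue [6, 2, 9, 13, 7, 4, 10]
Visit 6; enqueue 1 → queue [2, 9, 13, 7, 4, 10, 1]
Visit 2; enqueue 5 → queue [9, 13, 7, 4, 10, 1, 5]
Visit 9 → queue [13, 7, 4, 10, 1, 5]
Visit 13 → queue [7, 4, 10, 1, 5]
Visit 7 → queue [4, 10, 1, 5]
Visit 4 → queue [10, 1, 5]
Visit 10 → queue [1, 5]
Visit 1 → queue [5]
Visit 5 → queue []

8 17 11 3 12 15 0 16 14 6 2 9 13 7 4 10 1 5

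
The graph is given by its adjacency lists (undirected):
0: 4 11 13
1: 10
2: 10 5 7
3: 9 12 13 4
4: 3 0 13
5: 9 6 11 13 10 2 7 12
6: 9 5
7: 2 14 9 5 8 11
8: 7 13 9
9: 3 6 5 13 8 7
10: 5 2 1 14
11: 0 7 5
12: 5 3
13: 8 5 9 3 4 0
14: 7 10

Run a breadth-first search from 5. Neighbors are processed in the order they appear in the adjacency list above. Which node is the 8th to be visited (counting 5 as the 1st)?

Visit 5; enqueue 9, 6, 11, 13, 10, 2, 7, 12 → queue [9, 6, 11, 13, 10, 2, 7, 12]
Visit 9; enqueue 3, 8 → queue [6, 11, 13, 10, 2, 7, 12, 3, 8]
Visit 6 → queue [11, 13, 10, 2, 7, 12, 3, 8]
Visit 11; enqueue 0 → queue [13, 10, 2, 7, 12, 3, 8, 0]
Visit 13; enqueue 4 → queue [10, 2, 7, 12, 3, 8, 0, 4]
Visit 10; enqueue 1, 14 → queue [2, 7, 12, 3, 8, 0, 4, 1, 14]
Visit 2 → queue [7, 12, 3, 8, 0, 4, 1, 14]
Visit 7 → queue [12, 3, 8, 0, 4, 1, 14]
Visit 12 → queue [3, 8, 0, 4, 1, 14]
Visit 3 → queue [8, 0, 4, 1, 14]
Visit 8 → queue [0, 4, 1, 14]
Visit 0 → queue [4, 1, 14]
Visit 4 → queue [1, 14]
Visit 1 → queue [14]
Visit 14 → queue []

Visit order: 5, 9, 6, 11, 13, 10, 2, 7, 12, 3, 8, 0, 4, 1, 14

7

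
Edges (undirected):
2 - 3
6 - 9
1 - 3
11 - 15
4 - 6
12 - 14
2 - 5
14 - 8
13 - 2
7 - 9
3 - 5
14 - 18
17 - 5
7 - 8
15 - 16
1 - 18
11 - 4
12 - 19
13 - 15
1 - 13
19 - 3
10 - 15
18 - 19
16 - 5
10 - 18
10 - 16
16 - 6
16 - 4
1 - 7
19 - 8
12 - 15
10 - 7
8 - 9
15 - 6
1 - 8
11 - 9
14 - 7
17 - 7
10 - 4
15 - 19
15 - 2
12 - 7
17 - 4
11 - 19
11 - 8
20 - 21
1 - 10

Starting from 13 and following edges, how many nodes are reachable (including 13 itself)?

19

BFS from 13 visits: 13, 1, 2, 15, 3, 7, 8, 10, 18, 5, 6, 11, 12, 16, 19, 9, 14, 17, 4
Reachable nodes: 19 of 21 total.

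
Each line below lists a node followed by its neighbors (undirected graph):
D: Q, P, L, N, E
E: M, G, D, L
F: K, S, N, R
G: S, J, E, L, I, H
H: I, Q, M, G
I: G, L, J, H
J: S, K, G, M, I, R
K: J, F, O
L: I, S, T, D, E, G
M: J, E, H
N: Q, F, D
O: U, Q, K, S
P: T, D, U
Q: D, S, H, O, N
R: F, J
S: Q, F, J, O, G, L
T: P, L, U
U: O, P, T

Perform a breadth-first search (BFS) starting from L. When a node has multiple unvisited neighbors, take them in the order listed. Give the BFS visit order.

L, I, S, T, D, E, G, J, H, Q, F, O, P, U, N, M, K, R

Visit L; enqueue I, S, T, D, E, G → queue [I, S, T, D, E, G]
Visit I; enqueue J, H → queue [S, T, D, E, G, J, H]
Visit S; enqueue Q, F, O → queue [T, D, E, G, J, H, Q, F, O]
Visit T; enqueue P, U → queue [D, E, G, J, H, Q, F, O, P, U]
Visit D; enqueue N → queue [E, G, J, H, Q, F, O, P, U, N]
Visit E; enqueue M → queue [G, J, H, Q, F, O, P, U, N, M]
Visit G → queue [J, H, Q, F, O, P, U, N, M]
Visit J; enqueue K, R → queue [H, Q, F, O, P, U, N, M, K, R]
Visit H → queue [Q, F, O, P, U, N, M, K, R]
Visit Q → queue [F, O, P, U, N, M, K, R]
Visit F → queue [O, P, U, N, M, K, R]
Visit O → queue [P, U, N, M, K, R]
Visit P → queue [U, N, M, K, R]
Visit U → queue [N, M, K, R]
Visit N → queue [M, K, R]
Visit M → queue [K, R]
Visit K → queue [R]
Visit R → queue []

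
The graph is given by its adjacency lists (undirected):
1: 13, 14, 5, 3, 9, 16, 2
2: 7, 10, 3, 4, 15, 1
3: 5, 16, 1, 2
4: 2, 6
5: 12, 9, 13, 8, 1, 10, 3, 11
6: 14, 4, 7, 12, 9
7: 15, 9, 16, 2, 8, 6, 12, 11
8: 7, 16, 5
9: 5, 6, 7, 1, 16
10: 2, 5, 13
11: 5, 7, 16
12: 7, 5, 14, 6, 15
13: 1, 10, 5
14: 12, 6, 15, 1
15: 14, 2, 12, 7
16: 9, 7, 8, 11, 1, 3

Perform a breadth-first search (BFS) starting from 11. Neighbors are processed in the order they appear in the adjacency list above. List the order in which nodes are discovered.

Visit 11; enqueue 5, 7, 16 → queue [5, 7, 16]
Visit 5; enqueue 12, 9, 13, 8, 1, 10, 3 → queue [7, 16, 12, 9, 13, 8, 1, 10, 3]
Visit 7; enqueue 15, 2, 6 → queue [16, 12, 9, 13, 8, 1, 10, 3, 15, 2, 6]
Visit 16 → queue [12, 9, 13, 8, 1, 10, 3, 15, 2, 6]
Visit 12; enqueue 14 → queue [9, 13, 8, 1, 10, 3, 15, 2, 6, 14]
Visit 9 → queue [13, 8, 1, 10, 3, 15, 2, 6, 14]
Visit 13 → queue [8, 1, 10, 3, 15, 2, 6, 14]
Visit 8 → queue [1, 10, 3, 15, 2, 6, 14]
Visit 1 → queue [10, 3, 15, 2, 6, 14]
Visit 10 → queue [3, 15, 2, 6, 14]
Visit 3 → queue [15, 2, 6, 14]
Visit 15 → queue [2, 6, 14]
Visit 2; enqueue 4 → queue [6, 14, 4]
Visit 6 → queue [14, 4]
Visit 14 → queue [4]
Visit 4 → queue []

11 → 5 → 7 → 16 → 12 → 9 → 13 → 8 → 1 → 10 → 3 → 15 → 2 → 6 → 14 → 4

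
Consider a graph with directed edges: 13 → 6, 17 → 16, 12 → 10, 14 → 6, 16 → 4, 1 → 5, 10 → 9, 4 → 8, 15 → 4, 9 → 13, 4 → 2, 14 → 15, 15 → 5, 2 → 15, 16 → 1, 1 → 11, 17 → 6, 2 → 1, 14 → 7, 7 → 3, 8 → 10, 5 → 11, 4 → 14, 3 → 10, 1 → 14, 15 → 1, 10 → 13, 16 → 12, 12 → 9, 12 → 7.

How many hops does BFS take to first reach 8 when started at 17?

3

Level 0: 17
Level 1: 6, 16
Level 2: 1, 4, 12
Level 3: 2, 5, 7, 8, 9, 10, 11, 14
Level 4: 3, 13, 15
8 first appears at level 3.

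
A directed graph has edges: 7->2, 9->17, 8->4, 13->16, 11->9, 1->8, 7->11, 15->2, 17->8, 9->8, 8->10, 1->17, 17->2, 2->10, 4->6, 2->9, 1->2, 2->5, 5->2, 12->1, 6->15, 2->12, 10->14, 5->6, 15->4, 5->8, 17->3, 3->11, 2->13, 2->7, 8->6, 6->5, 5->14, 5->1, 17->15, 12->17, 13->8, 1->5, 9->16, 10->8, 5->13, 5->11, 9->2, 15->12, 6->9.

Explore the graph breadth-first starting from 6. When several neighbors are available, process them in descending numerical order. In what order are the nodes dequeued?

6, 15, 9, 5, 12, 4, 2, 17, 16, 8, 14, 13, 11, 1, 10, 7, 3

Visit 6; enqueue 15, 9, 5 → queue [15, 9, 5]
Visit 15; enqueue 12, 4, 2 → queue [9, 5, 12, 4, 2]
Visit 9; enqueue 17, 16, 8 → queue [5, 12, 4, 2, 17, 16, 8]
Visit 5; enqueue 14, 13, 11, 1 → queue [12, 4, 2, 17, 16, 8, 14, 13, 11, 1]
Visit 12 → queue [4, 2, 17, 16, 8, 14, 13, 11, 1]
Visit 4 → queue [2, 17, 16, 8, 14, 13, 11, 1]
Visit 2; enqueue 10, 7 → queue [17, 16, 8, 14, 13, 11, 1, 10, 7]
Visit 17; enqueue 3 → queue [16, 8, 14, 13, 11, 1, 10, 7, 3]
Visit 16 → queue [8, 14, 13, 11, 1, 10, 7, 3]
Visit 8 → queue [14, 13, 11, 1, 10, 7, 3]
Visit 14 → queue [13, 11, 1, 10, 7, 3]
Visit 13 → queue [11, 1, 10, 7, 3]
Visit 11 → queue [1, 10, 7, 3]
Visit 1 → queue [10, 7, 3]
Visit 10 → queue [7, 3]
Visit 7 → queue [3]
Visit 3 → queue []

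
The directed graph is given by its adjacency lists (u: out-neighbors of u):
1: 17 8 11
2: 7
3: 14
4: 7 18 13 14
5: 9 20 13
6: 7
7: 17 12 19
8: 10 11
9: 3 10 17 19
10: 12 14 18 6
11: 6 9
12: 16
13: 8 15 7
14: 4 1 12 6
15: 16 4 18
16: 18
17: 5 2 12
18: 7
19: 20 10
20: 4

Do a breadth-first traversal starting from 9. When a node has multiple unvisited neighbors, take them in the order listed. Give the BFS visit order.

9 3 10 17 19 14 12 18 6 5 2 20 4 1 16 7 13 8 11 15

Visit 9; enqueue 3, 10, 17, 19 → queue [3, 10, 17, 19]
Visit 3; enqueue 14 → queue [10, 17, 19, 14]
Visit 10; enqueue 12, 18, 6 → queue [17, 19, 14, 12, 18, 6]
Visit 17; enqueue 5, 2 → queue [19, 14, 12, 18, 6, 5, 2]
Visit 19; enqueue 20 → queue [14, 12, 18, 6, 5, 2, 20]
Visit 14; enqueue 4, 1 → queue [12, 18, 6, 5, 2, 20, 4, 1]
Visit 12; enqueue 16 → queue [18, 6, 5, 2, 20, 4, 1, 16]
Visit 18; enqueue 7 → queue [6, 5, 2, 20, 4, 1, 16, 7]
Visit 6 → queue [5, 2, 20, 4, 1, 16, 7]
Visit 5; enqueue 13 → queue [2, 20, 4, 1, 16, 7, 13]
Visit 2 → queue [20, 4, 1, 16, 7, 13]
Visit 20 → queue [4, 1, 16, 7, 13]
Visit 4 → queue [1, 16, 7, 13]
Visit 1; enqueue 8, 11 → queue [16, 7, 13, 8, 11]
Visit 16 → queue [7, 13, 8, 11]
Visit 7 → queue [13, 8, 11]
Visit 13; enqueue 15 → queue [8, 11, 15]
Visit 8 → queue [11, 15]
Visit 11 → queue [15]
Visit 15 → queue []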